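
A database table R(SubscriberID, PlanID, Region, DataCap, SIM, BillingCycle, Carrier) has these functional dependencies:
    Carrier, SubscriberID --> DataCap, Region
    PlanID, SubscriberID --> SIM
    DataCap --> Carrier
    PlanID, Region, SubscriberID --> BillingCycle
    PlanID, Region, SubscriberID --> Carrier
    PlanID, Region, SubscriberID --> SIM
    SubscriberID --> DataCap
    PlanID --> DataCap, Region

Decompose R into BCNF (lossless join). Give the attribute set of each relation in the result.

{BillingCycle, PlanID, SIM, SubscriberID}; {Carrier, DataCap}; {Carrier, SubscriberID}; {DataCap, Region, SubscriberID}

Candidate key of the original relation: {PlanID, SubscriberID}.
{BillingCycle, Carrier, DataCap, PlanID, Region, SIM, SubscriberID}: {Carrier, SubscriberID} determines {Carrier, DataCap, Region, SubscriberID} here but is not a superkey — split on Carrier, SubscriberID --> DataCap, Region, giving {Carrier, DataCap, Region, SubscriberID} and {BillingCycle, Carrier, PlanID, SIM, SubscriberID}.
{Carrier, DataCap, Region, SubscriberID}: {DataCap} determines {Carrier, DataCap} here but is not a superkey — split on DataCap --> Carrier, giving {Carrier, DataCap} and {DataCap, Region, SubscriberID}.
{Carrier, DataCap} has no BCNF violation.
{DataCap, Region, SubscriberID} has no BCNF violation.
{BillingCycle, Carrier, PlanID, SIM, SubscriberID}: {SubscriberID} determines {Carrier, SubscriberID} here but is not a superkey — split on SubscriberID --> Carrier, giving {Carrier, SubscriberID} and {BillingCycle, PlanID, SIM, SubscriberID}.
{Carrier, SubscriberID} has no BCNF violation.
{BillingCycle, PlanID, SIM, SubscriberID} has no BCNF violation.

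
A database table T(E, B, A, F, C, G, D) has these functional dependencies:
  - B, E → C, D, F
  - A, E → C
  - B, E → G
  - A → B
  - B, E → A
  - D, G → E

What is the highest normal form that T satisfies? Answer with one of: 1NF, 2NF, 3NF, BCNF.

3NF

Candidate keys: {A, D, G}, {A, E}, {B, D, G}, {B, E}. Prime attributes: {A, B, D, E, G}.
A → B: {A}⁺ = {A, B}, which is not all of the attributes, so the left side is not a superkey — BCNF is violated.
Since {B} ⊆ prime attributes and every other non-superkey FD also has a prime right side, the schema is in 3NF.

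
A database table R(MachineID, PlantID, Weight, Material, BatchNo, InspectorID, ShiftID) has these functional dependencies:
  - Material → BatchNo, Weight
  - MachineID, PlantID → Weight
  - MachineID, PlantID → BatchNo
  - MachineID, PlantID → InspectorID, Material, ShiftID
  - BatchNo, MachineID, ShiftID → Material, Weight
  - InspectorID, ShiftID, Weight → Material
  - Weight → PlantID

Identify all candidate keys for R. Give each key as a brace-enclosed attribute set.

{BatchNo, MachineID, ShiftID}, {MachineID, Material}, {MachineID, PlantID}, {MachineID, Weight}

No FD produces {MachineID}, so it must be in every candidate key.
{MachineID, Material} is a candidate key since {MachineID, Material}⁺ = {BatchNo, InspectorID, MachineID, Material, PlantID, ShiftID, Weight} covers every attribute.
{MachineID, PlantID} is a candidate key since {MachineID, PlantID}⁺ = {BatchNo, InspectorID, MachineID, Material, PlantID, ShiftID, Weight} covers every attribute.
{MachineID, Weight} is a candidate key since {MachineID, Weight}⁺ = {BatchNo, InspectorID, MachineID, Material, PlantID, ShiftID, Weight} covers every attribute.
{BatchNo, MachineID, ShiftID} is a candidate key since {BatchNo, MachineID, ShiftID}⁺ = {BatchNo, InspectorID, MachineID, Material, PlantID, ShiftID, Weight} covers every attribute.
These are minimal and exhaustive — every other superkey contains one of them.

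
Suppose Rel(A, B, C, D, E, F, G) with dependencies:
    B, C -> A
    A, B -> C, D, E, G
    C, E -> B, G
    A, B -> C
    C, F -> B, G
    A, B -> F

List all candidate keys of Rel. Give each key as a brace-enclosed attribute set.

{A, B}, {B, C}, {C, E}, {C, F}

{A, B} is a candidate key since {A, B}⁺ = {A, B, C, D, E, F, G} covers every attribute.
{B, C} is a candidate key since {B, C}⁺ = {A, B, C, D, E, F, G} covers every attribute.
{C, E} is a candidate key since {C, E}⁺ = {A, B, C, D, E, F, G} covers every attribute.
{C, F} is a candidate key since {C, F}⁺ = {A, B, C, D, E, F, G} covers every attribute.
These are minimal and exhaustive — every other superkey contains one of them.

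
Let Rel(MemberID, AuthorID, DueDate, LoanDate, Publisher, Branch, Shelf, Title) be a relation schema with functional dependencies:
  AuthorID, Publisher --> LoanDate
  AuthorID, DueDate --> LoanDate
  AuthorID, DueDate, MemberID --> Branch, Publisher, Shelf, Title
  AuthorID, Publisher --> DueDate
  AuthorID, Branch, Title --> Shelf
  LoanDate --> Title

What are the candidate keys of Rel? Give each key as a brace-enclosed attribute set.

Attributes never on any right-hand side: {AuthorID, MemberID} — every candidate key must contain all of them.
Closure of {AuthorID, DueDate, MemberID} is {AuthorID, Branch, DueDate, LoanDate, MemberID, Publisher, Shelf, Title}, the whole schema; {AuthorID, DueDate, MemberID} is a candidate key.
Closure of {AuthorID, MemberID, Publisher} is {AuthorID, Branch, DueDate, LoanDate, MemberID, Publisher, Shelf, Title}, the whole schema; {AuthorID, MemberID, Publisher} is a candidate key.
Any other superkey properly contains one of these, so there are no further candidate keys.

{AuthorID, DueDate, MemberID}, {AuthorID, MemberID, Publisher}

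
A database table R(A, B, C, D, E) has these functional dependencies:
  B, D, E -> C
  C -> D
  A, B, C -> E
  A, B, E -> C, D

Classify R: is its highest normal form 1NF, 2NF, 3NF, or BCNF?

1NF

Candidate keys: {A, B, C}, {A, B, E}. Prime attributes: {A, B, C, E}.
For B, D, E -> C we have {B, D, E}⁺ = {B, C, D, E}; {B, D, E} is not a superkey, so BCNF fails.
C -> D has non-prime {D} on the right and a non-superkey on the left, so 3NF fails.
The proper key subset {C} of {A, B, C} determines non-prime {D}, so the relation is not even in 2NF.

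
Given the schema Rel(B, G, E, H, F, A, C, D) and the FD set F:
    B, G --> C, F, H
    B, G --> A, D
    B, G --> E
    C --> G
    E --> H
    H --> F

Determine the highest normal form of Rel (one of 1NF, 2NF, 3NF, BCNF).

Candidate keys: {B, C}, {B, G}. Prime attributes: {B, C, G}.
C --> G: {C}⁺ = {C, G}, which is not all of the attributes, so the left side is not a superkey — BCNF is violated.
E --> H determines the non-prime attribute {H} from a non-superkey — 3NF is violated.
Checking every proper subset of each key, none determines a non-prime attribute — 2NF is satisfied.

2NF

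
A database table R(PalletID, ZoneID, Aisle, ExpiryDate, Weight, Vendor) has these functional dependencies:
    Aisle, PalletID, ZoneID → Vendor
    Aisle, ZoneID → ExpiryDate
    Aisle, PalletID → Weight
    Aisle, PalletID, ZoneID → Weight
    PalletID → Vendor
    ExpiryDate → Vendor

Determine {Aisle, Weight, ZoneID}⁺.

Start with {Aisle, Weight, ZoneID}.
Aisle, ZoneID → ExpiryDate applies; add {ExpiryDate} → now {Aisle, ExpiryDate, Weight, ZoneID}.
ExpiryDate → Vendor applies; add {Vendor} → now {Aisle, ExpiryDate, Vendor, Weight, ZoneID}.
No further FD applies.

{Aisle, ExpiryDate, Vendor, Weight, ZoneID}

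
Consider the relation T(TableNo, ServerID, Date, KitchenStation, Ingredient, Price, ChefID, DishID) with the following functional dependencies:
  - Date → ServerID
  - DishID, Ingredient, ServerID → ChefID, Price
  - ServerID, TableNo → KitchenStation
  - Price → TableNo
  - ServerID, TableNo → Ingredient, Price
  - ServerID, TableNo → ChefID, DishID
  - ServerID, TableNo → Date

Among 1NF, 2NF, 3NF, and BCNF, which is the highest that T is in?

3NF

Candidate keys: {Date, DishID, Ingredient}, {Date, Price}, {Date, TableNo}, {DishID, Ingredient, ServerID}, {Price, ServerID}, {ServerID, TableNo}. Prime attributes: {Date, DishID, Ingredient, Price, ServerID, TableNo}.
For Date → ServerID we have {Date}⁺ = {Date, ServerID}; {Date} is not a superkey, so BCNF fails.
Its right-hand attributes {ServerID} are all prime, as are those of every other non-superkey FD — the relation is in 3NF.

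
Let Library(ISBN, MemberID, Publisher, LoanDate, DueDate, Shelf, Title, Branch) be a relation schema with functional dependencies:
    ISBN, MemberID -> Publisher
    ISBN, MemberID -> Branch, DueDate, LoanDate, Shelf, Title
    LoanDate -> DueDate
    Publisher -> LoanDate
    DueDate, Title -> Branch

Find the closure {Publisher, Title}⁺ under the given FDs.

Start with {Publisher, Title}.
Publisher -> LoanDate applies; add {LoanDate} → now {LoanDate, Publisher, Title}.
LoanDate -> DueDate applies; add {DueDate} → now {DueDate, LoanDate, Publisher, Title}.
DueDate, Title -> Branch applies; add {Branch} → now {Branch, DueDate, LoanDate, Publisher, Title}.
No further FD applies.

{Branch, DueDate, LoanDate, Publisher, Title}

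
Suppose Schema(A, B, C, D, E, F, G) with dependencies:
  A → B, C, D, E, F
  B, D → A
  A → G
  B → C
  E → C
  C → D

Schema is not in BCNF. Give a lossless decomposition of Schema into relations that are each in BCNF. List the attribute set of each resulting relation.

Candidate keys of the original relation: {A}, {B}.
In {A, B, C, D, E, F, G}, {E} is not a superkey ({E}⁺ restricted to this set is {C, D, E}), so split on E → C, D into {C, D, E} and {A, B, E, F, G}.
In {C, D, E}, {C} is not a superkey ({C}⁺ restricted to this set is {C, D}), so split on C → D into {C, D} and {C, E}.
{C, D}: every determinant is a superkey — BCNF.
{C, E}: every determinant is a superkey — BCNF.
{A, B, E, F, G}: every determinant is a superkey — BCNF.

{A, B, E, F, G}; {C, D}; {C, E}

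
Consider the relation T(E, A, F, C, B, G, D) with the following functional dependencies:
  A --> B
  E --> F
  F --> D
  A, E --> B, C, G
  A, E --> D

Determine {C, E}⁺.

{C, D, E, F}

Start with {C, E}.
E --> F applies; add {F} → now {C, E, F}.
F --> D applies; add {D} → now {C, D, E, F}.
No further FD applies.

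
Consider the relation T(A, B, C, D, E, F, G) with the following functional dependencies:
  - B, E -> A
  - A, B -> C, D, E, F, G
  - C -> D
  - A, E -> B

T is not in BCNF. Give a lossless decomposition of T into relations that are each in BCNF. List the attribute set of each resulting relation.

{A, B, C, E, F, G}; {C, D}

Candidate keys of the original relation: {A, B}, {A, E}, {B, E}.
Within {A, B, C, D, E, F, G}: {C}⁺ ∩ {A, B, C, D, E, F, G} = {C, D}, not the whole set, so C -> D violates BCNF; decompose into {C, D} and {A, B, C, E, F, G}.
{C, D} has no BCNF violation.
{A, B, C, E, F, G} has no BCNF violation.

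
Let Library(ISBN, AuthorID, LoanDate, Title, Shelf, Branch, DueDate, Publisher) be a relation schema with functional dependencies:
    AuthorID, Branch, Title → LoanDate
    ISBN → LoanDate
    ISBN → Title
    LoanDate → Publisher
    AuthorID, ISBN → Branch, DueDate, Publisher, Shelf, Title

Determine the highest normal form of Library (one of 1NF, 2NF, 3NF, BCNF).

Candidate key: {AuthorID, ISBN}. Prime attributes: {AuthorID, ISBN}.
AuthorID, Branch, Title → LoanDate: {AuthorID, Branch, Title}⁺ = {AuthorID, Branch, LoanDate, Publisher, Title}, which is not all of the attributes, so the left side is not a superkey — BCNF is violated.
AuthorID, Branch, Title → LoanDate has non-prime {LoanDate} on the right and a non-superkey on the left, so 3NF fails.
The proper key subset {ISBN} of {AuthorID, ISBN} determines non-prime {LoanDate, Publisher, Title}, so the relation is not even in 2NF.

1NF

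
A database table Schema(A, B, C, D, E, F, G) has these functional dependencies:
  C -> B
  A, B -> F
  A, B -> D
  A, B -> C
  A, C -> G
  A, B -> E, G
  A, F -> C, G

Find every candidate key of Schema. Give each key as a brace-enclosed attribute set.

{A} never appears on the right of any FD, so every key must include it.
Closure of {A, B} is {A, B, C, D, E, F, G}, the whole schema; {A, B} is a candidate key.
Closure of {A, C} is {A, B, C, D, E, F, G}, the whole schema; {A, C} is a candidate key.
Closure of {A, F} is {A, B, C, D, E, F, G}, the whole schema; {A, F} is a candidate key.
These are minimal and exhaustive — every other superkey contains one of them.

{A, B}, {A, C}, {A, F}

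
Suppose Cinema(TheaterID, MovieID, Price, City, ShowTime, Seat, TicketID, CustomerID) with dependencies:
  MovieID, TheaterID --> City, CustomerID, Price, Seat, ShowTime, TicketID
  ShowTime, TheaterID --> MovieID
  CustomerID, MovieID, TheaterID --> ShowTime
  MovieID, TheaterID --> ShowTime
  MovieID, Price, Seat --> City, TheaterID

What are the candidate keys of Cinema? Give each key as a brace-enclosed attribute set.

{MovieID, TheaterID}⁺ = {City, CustomerID, MovieID, Price, Seat, ShowTime, TheaterID, TicketID} — all of the relation — so {MovieID, TheaterID} is a candidate key.
{ShowTime, TheaterID}⁺ = {City, CustomerID, MovieID, Price, Seat, ShowTime, TheaterID, TicketID} — all of the relation — so {ShowTime, TheaterID} is a candidate key.
{MovieID, Price, Seat}⁺ = {City, CustomerID, MovieID, Price, Seat, ShowTime, TheaterID, TicketID} — all of the relation — so {MovieID, Price, Seat} is a candidate key.
These are minimal and exhaustive — every other superkey contains one of them.

{MovieID, Price, Seat}, {MovieID, TheaterID}, {ShowTime, TheaterID}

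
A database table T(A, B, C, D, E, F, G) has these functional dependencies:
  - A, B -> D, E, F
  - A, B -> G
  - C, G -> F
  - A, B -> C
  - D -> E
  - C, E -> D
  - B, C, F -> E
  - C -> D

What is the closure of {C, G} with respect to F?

Start with {C, G}.
C, G -> F applies; add {F} → now {C, F, G}.
C -> D applies; add {D} → now {C, D, F, G}.
D -> E applies; add {E} → now {C, D, E, F, G}.
No further FD applies.

{C, D, E, F, G}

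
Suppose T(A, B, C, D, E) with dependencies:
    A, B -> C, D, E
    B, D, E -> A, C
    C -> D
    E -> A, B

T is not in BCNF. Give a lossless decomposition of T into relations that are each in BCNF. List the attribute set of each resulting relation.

Candidate keys of the original relation: {A, B}, {E}.
{A, B, C, D, E}: {C} determines {C, D} here but is not a superkey — split on C -> D, giving {C, D} and {A, B, C, E}.
{C, D} is in BCNF.
{A, B, C, E} is in BCNF.

{A, B, C, E}; {C, D}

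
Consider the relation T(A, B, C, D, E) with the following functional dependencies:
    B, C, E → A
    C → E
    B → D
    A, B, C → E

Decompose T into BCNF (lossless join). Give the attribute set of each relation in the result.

{A, B, C}; {B, D}; {C, E}

Candidate key of the original relation: {B, C}.
{A, B, C, D, E}: {C} determines {C, E} here but is not a superkey — split on C → E, giving {C, E} and {A, B, C, D}.
{C, E} is in BCNF.
{A, B, C, D}: {B} determines {B, D} here but is not a superkey — split on B → D, giving {B, D} and {A, B, C}.
{B, D} is in BCNF.
{A, B, C} is in BCNF.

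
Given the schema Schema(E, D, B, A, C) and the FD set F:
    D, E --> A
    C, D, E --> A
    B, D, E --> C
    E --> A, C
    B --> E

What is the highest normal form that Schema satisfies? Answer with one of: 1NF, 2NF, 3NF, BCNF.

1NF

Candidate key: {B, D}. Prime attributes: {B, D}.
D, E --> A breaks BCNF: {D, E}⁺ = {A, C, D, E}, so {D, E} is not a superkey.
D, E --> A determines the non-prime attribute {A} from a non-superkey — 3NF is violated.
The proper key subset {B} of {B, D} determines non-prime {A, C, E}, so the relation is not even in 2NF.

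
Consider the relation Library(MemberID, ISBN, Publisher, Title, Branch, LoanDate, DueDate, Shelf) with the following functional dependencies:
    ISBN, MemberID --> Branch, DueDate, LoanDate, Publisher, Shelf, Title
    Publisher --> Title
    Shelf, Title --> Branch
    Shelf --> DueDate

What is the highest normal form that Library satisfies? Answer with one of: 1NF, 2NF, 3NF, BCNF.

2NF

Candidate key: {ISBN, MemberID}. Prime attributes: {ISBN, MemberID}.
Publisher --> Title breaks BCNF: {Publisher}⁺ = {Publisher, Title}, so {Publisher} is not a superkey.
Publisher --> Title determines the non-prime attribute {Title} from a non-superkey — 3NF is violated.
No non-prime attribute depends on a proper subset of any candidate key, so 2NF holds.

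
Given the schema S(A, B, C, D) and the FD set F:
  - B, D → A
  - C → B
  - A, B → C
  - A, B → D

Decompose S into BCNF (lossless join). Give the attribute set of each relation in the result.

{A, C, D}; {B, C}

Candidate keys of the original relation: {A, B}, {A, C}, {B, D}, {C, D}.
Within {A, B, C, D}: {C}⁺ ∩ {A, B, C, D} = {B, C}, not the whole set, so C → B violates BCNF; decompose into {B, C} and {A, C, D}.
{B, C} has no BCNF violation.
{A, C, D} has no BCNF violation.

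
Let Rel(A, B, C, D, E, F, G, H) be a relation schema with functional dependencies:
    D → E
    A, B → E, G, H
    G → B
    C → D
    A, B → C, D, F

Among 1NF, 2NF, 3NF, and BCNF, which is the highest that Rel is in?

2NF

Candidate keys: {A, B}, {A, G}. Prime attributes: {A, B, G}.
For D → E we have {D}⁺ = {D, E}; {D} is not a superkey, so BCNF fails.
D → E has non-prime {E} on the right and a non-superkey on the left, so 3NF fails.
Checking every proper subset of each key, none determines a non-prime attribute — 2NF is satisfied.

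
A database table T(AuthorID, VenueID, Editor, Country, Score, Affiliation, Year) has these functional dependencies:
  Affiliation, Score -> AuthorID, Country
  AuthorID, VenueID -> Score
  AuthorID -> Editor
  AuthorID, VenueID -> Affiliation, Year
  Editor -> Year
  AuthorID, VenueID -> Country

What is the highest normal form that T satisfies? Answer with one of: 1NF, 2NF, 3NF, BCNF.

1NF

Candidate keys: {Affiliation, Score, VenueID}, {AuthorID, VenueID}. Prime attributes: {Affiliation, AuthorID, Score, VenueID}.
For Affiliation, Score -> AuthorID, Country we have {Affiliation, Score}⁺ = {Affiliation, AuthorID, Country, Editor, Score, Year}; {Affiliation, Score} is not a superkey, so BCNF fails.
Affiliation, Score -> AuthorID, Country has non-prime {Country} on the right and a non-superkey on the left, so 3NF fails.
{AuthorID} is a proper subset of the key {AuthorID, VenueID}, and {AuthorID}⁺ contains the non-prime attributes {Editor, Year} — a partial dependency, so 2NF is violated.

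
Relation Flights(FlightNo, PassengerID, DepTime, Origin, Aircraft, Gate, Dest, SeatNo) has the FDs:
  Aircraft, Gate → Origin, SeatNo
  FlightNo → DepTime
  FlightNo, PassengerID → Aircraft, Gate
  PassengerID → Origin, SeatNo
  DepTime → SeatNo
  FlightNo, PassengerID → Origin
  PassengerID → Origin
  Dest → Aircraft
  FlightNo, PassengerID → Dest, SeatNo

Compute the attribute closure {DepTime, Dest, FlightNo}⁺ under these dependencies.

Start with {DepTime, Dest, FlightNo}.
DepTime → SeatNo applies; add {SeatNo} → now {DepTime, Dest, FlightNo, SeatNo}.
Dest → Aircraft applies; add {Aircraft} → now {Aircraft, DepTime, Dest, FlightNo, SeatNo}.
No further FD applies.

{Aircraft, DepTime, Dest, FlightNo, SeatNo}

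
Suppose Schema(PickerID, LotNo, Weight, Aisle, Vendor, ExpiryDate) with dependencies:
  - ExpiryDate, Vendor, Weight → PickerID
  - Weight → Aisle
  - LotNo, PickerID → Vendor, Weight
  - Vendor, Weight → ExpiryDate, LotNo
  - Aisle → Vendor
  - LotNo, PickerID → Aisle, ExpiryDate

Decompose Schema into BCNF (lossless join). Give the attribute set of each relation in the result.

{Aisle, ExpiryDate, LotNo, PickerID, Weight}; {Aisle, Vendor}

Candidate keys of the original relation: {LotNo, PickerID}, {Weight}.
Within {Aisle, ExpiryDate, LotNo, PickerID, Vendor, Weight}: {Aisle}⁺ ∩ {Aisle, ExpiryDate, LotNo, PickerID, Vendor, Weight} = {Aisle, Vendor}, not the whole set, so Aisle → Vendor violates BCNF; decompose into {Aisle, Vendor} and {Aisle, ExpiryDate, LotNo, PickerID, Weight}.
{Aisle, Vendor} has no BCNF violation.
{Aisle, ExpiryDate, LotNo, PickerID, Weight} has no BCNF violation.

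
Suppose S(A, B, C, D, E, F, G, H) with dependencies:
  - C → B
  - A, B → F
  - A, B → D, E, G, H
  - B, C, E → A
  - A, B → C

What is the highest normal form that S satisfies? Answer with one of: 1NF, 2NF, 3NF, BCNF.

Candidate keys: {A, B}, {A, C}, {C, E}. Prime attributes: {A, B, C, E}.
For C → B we have {C}⁺ = {B, C}; {C} is not a superkey, so BCNF fails.
Its right-hand attributes {B} are all prime, as are those of every other non-superkey FD — the relation is in 3NF.

3NF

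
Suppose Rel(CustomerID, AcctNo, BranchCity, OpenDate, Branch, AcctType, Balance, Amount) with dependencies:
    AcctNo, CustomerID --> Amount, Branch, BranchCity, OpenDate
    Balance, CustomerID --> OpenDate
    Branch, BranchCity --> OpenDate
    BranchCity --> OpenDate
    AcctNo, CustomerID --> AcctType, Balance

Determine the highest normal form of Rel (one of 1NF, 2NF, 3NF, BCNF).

Candidate key: {AcctNo, CustomerID}. Prime attributes: {AcctNo, CustomerID}.
Balance, CustomerID --> OpenDate breaks BCNF: {Balance, CustomerID}⁺ = {Balance, CustomerID, OpenDate}, so {Balance, CustomerID} is not a superkey.
Balance, CustomerID --> OpenDate has non-prime {OpenDate} on the right and a non-superkey on the left, so 3NF fails.
Checking every proper subset of each key, none determines a non-prime attribute — 2NF is satisfied.

2NF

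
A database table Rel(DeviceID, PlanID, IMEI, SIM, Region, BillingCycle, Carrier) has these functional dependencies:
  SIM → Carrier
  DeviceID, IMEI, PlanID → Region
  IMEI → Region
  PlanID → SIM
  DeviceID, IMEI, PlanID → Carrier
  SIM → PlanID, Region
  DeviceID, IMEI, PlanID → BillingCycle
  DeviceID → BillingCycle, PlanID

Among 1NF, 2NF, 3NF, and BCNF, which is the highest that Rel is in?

Candidate key: {DeviceID, IMEI}. Prime attributes: {DeviceID, IMEI}.
For SIM → Carrier we have {SIM}⁺ = {Carrier, PlanID, Region, SIM}; {SIM} is not a superkey, so BCNF fails.
SIM → Carrier has non-prime {Carrier} on the right and a non-superkey on the left, so 3NF fails.
Since {DeviceID} ⊂ {DeviceID, IMEI} and {DeviceID}⁺ ⊇ {BillingCycle, Carrier, PlanID, Region, SIM} with {BillingCycle, Carrier, PlanID, Region, SIM} non-prime, there is a partial dependency; 2NF fails.

1NF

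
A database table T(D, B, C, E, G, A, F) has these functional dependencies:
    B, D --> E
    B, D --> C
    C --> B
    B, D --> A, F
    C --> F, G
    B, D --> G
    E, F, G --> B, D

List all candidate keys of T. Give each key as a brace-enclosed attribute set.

{B, D}⁺ = {A, B, C, D, E, F, G}, which is every attribute, so {B, D} is a candidate key.
{C, D}⁺ = {A, B, C, D, E, F, G}, which is every attribute, so {C, D} is a candidate key.
{C, E}⁺ = {A, B, C, D, E, F, G}, which is every attribute, so {C, E} is a candidate key.
{E, F, G}⁺ = {A, B, C, D, E, F, G}, which is every attribute, so {E, F, G} is a candidate key.
Any other superkey properly contains one of these, so there are no further candidate keys.

{B, D}, {C, D}, {C, E}, {E, F, G}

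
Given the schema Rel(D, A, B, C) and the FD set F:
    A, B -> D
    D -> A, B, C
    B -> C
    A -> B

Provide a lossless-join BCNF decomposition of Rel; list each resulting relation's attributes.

Candidate keys of the original relation: {A}, {D}.
Within {A, B, C, D}: {B}⁺ ∩ {A, B, C, D} = {B, C}, not the whole set, so B -> C violates BCNF; decompose into {B, C} and {A, B, D}.
{B, C} has no BCNF violation.
{A, B, D} has no BCNF violation.

{A, B, D}; {B, C}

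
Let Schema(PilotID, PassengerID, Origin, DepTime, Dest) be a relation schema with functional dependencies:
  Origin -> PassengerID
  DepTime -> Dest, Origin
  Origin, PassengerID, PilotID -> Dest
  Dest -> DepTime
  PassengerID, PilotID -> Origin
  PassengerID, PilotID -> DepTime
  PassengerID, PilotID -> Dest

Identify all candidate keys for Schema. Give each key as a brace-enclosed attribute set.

Attributes never on any right-hand side: {PilotID} — every candidate key must contain it.
{DepTime, PilotID}⁺ = {DepTime, Dest, Origin, PassengerID, PilotID} — all of the relation — so {DepTime, PilotID} is a candidate key.
{Dest, PilotID}⁺ = {DepTime, Dest, Origin, PassengerID, PilotID} — all of the relation — so {Dest, PilotID} is a candidate key.
{Origin, PilotID}⁺ = {DepTime, Dest, Origin, PassengerID, PilotID} — all of the relation — so {Origin, PilotID} is a candidate key.
{PassengerID, PilotID}⁺ = {DepTime, Dest, Origin, PassengerID, PilotID} — all of the relation — so {PassengerID, PilotID} is a candidate key.
No proper subset of any of these is a key, and no other minimal superkey exists.

{DepTime, PilotID}, {Dest, PilotID}, {Origin, PilotID}, {PassengerID, PilotID}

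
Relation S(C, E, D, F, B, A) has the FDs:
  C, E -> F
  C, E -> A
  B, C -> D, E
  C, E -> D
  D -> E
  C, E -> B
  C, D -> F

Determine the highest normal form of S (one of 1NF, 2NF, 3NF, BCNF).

Candidate keys: {B, C}, {C, D}, {C, E}. Prime attributes: {B, C, D, E}.
D -> E: {D}⁺ = {D, E}, which is not all of the attributes, so the left side is not a superkey — BCNF is violated.
But every attribute on its right side ({E}) is prime, and the same holds for every other non-superkey FD, so 3NF still holds.

3NF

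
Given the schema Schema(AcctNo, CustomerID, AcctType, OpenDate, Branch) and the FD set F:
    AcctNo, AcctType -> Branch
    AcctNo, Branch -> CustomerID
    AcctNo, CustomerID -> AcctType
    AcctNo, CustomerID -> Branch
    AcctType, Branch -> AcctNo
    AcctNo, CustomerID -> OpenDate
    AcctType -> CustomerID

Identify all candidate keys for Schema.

{AcctNo, AcctType}, {AcctNo, Branch}, {AcctNo, CustomerID}, {AcctType, Branch}

{AcctNo, AcctType} is a candidate key since {AcctNo, AcctType}⁺ = {AcctNo, AcctType, Branch, CustomerID, OpenDate} covers every attribute.
{AcctNo, Branch} is a candidate key since {AcctNo, Branch}⁺ = {AcctNo, AcctType, Branch, CustomerID, OpenDate} covers every attribute.
{AcctNo, CustomerID} is a candidate key since {AcctNo, CustomerID}⁺ = {AcctNo, AcctType, Branch, CustomerID, OpenDate} covers every attribute.
{AcctType, Branch} is a candidate key since {AcctType, Branch}⁺ = {AcctNo, AcctType, Branch, CustomerID, OpenDate} covers every attribute.
These are minimal and exhaustive — every other superkey contains one of them.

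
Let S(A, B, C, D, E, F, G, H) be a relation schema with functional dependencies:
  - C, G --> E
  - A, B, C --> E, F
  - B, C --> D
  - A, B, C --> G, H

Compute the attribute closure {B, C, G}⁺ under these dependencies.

{B, C, D, E, G}

Start with {B, C, G}.
C, G --> E applies; add {E} → now {B, C, E, G}.
B, C --> D applies; add {D} → now {B, C, D, E, G}.
No further FD applies.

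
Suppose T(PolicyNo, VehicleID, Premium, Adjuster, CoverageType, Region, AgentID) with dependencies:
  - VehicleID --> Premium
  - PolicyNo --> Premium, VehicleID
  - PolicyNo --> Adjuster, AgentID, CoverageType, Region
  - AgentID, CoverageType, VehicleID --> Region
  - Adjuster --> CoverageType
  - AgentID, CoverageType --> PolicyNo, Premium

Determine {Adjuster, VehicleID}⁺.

{Adjuster, CoverageType, Premium, VehicleID}

Start with {Adjuster, VehicleID}.
VehicleID --> Premium applies; add {Premium} → now {Adjuster, Premium, VehicleID}.
Adjuster --> CoverageType applies; add {CoverageType} → now {Adjuster, CoverageType, Premium, VehicleID}.
No further FD applies.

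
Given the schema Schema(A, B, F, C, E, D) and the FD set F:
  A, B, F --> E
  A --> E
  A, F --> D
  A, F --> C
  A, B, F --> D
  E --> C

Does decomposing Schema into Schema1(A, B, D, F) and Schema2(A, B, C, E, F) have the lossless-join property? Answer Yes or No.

Schema1 ∩ Schema2 = {A, B, F}; its closure under F is {A, B, C, D, E, F}.
This includes all of Schema1, so the common attributes are a superkey of Schema1 — the join is lossless.

Yes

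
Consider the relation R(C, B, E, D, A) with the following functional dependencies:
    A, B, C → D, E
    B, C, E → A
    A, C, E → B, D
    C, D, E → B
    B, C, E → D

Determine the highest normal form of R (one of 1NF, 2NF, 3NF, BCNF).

Candidate keys: {A, B, C}, {A, C, E}, {B, C, E}, {C, D, E}. Prime attributes: {A, B, C, D, E}.
The left-hand side of every FD is a superkey, so BCNF is satisfied.

BCNF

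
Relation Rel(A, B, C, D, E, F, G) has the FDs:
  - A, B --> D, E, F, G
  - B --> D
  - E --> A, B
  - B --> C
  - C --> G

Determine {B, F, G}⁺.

Start with {B, F, G}.
B --> D applies; add {D} → now {B, D, F, G}.
B --> C applies; add {C} → now {B, C, D, F, G}.
No further FD applies.

{B, C, D, F, G}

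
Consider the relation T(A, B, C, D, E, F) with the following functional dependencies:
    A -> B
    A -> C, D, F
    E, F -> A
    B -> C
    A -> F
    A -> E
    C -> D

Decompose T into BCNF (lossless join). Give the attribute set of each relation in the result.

{A, B, E, F}; {B, C}; {C, D}

Candidate keys of the original relation: {A}, {E, F}.
Within {A, B, C, D, E, F}: {B}⁺ ∩ {A, B, C, D, E, F} = {B, C, D}, not the whole set, so B -> C, D violates BCNF; decompose into {B, C, D} and {A, B, E, F}.
Within {B, C, D}: {C}⁺ ∩ {B, C, D} = {C, D}, not the whole set, so C -> D violates BCNF; decompose into {C, D} and {B, C}.
{C, D} is in BCNF.
{B, C} is in BCNF.
{A, B, E, F} is in BCNF.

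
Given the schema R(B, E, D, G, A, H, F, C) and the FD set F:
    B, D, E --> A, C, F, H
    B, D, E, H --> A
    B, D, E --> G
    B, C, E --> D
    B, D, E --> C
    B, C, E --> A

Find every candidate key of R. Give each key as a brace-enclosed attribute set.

{B, E} never appear on the right of any FD, so every key must include all of them.
Closure of {B, C, E} is {A, B, C, D, E, F, G, H}, the whole schema; {B, C, E} is a candidate key.
Closure of {B, D, E} is {A, B, C, D, E, F, G, H}, the whole schema; {B, D, E} is a candidate key.
These are minimal and exhaustive — every other superkey contains one of them.

{B, C, E}, {B, D, E}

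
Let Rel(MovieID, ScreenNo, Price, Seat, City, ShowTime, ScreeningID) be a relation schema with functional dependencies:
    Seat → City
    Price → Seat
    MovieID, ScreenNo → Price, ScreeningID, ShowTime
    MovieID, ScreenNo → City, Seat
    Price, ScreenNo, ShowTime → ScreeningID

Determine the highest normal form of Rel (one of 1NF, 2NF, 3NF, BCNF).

Candidate key: {MovieID, ScreenNo}. Prime attributes: {MovieID, ScreenNo}.
Seat → City breaks BCNF: {Seat}⁺ = {City, Seat}, so {Seat} is not a superkey.
Seat → City has non-prime {City} on the right and a non-superkey on the left, so 3NF fails.
No proper subset of a key has a non-prime attribute in its closure, so there is no partial dependency; 2NF holds.

2NF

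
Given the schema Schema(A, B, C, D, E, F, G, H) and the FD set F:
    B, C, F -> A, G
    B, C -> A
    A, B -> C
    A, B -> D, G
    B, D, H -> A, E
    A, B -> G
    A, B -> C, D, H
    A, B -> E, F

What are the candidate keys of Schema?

Attributes never on any right-hand side: {B} — every candidate key must contain it.
Closure of {A, B} is {A, B, C, D, E, F, G, H}, the whole schema; {A, B} is a candidate key.
Closure of {B, C} is {A, B, C, D, E, F, G, H}, the whole schema; {B, C} is a candidate key.
Closure of {B, D, H} is {A, B, C, D, E, F, G, H}, the whole schema; {B, D, H} is a candidate key.
No proper subset of any of these is a key, and no other minimal superkey exists.

{A, B}, {B, C}, {B, D, H}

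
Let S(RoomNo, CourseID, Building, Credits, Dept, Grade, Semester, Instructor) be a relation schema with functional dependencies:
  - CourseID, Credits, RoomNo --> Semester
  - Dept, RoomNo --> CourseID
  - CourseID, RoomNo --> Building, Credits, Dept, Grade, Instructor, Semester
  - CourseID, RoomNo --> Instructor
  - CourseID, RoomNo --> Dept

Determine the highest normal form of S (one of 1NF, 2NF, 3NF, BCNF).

BCNF

Candidate keys: {CourseID, RoomNo}, {Dept, RoomNo}. Prime attributes: {CourseID, Dept, RoomNo}.
Every FD has a superkey on the left, so the relation is in BCNF.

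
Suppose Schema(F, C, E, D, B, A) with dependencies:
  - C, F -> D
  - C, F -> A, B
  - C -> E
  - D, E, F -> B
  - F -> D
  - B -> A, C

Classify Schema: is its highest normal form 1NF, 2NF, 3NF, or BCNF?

Candidate keys: {B, F}, {C, F}, {E, F}. Prime attributes: {B, C, E, F}.
For C -> E we have {C}⁺ = {C, E}; {C} is not a superkey, so BCNF fails.
Because {D} is non-prime and the left side of F -> D is not a superkey, the relation is not in 3NF.
The proper key subset {B} of {B, F} determines non-prime {A}, so the relation is not even in 2NF.

1NF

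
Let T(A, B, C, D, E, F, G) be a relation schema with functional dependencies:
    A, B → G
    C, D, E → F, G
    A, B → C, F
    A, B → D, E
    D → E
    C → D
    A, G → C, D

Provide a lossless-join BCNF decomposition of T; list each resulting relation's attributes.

Candidate key of the original relation: {A, B}.
Within {A, B, C, D, E, F, G}: {C, D, E}⁺ ∩ {A, B, C, D, E, F, G} = {C, D, E, F, G}, not the whole set, so C, D, E → F, G violates BCNF; decompose into {C, D, E, F, G} and {A, B, C, D, E}.
Within {C, D, E, F, G}: {D}⁺ ∩ {C, D, E, F, G} = {D, E}, not the whole set, so D → E violates BCNF; decompose into {D, E} and {C, D, F, G}.
{D, E}: every determinant is a superkey — BCNF.
{C, D, F, G}: every determinant is a superkey — BCNF.
Within {A, B, C, D, E}: {D}⁺ ∩ {A, B, C, D, E} = {D, E}, not the whole set, so D → E violates BCNF; decompose into {D, E} and {A, B, C, D}.
{D, E}: every determinant is a superkey — BCNF.
Within {A, B, C, D}: {C}⁺ ∩ {A, B, C, D} = {C, D}, not the whole set, so C → D violates BCNF; decompose into {C, D} and {A, B, C}.
{C, D}: every determinant is a superkey — BCNF.
{A, B, C}: every determinant is a superkey — BCNF.

{A, B, C}; {C, D, F, G}; {D, E}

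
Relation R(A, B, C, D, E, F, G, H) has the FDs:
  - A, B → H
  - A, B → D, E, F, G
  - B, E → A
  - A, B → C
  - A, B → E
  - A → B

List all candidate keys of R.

{A}, {B, E}

Closure of {A} is {A, B, C, D, E, F, G, H}, the whole schema; {A} is a candidate key.
Closure of {B, E} is {A, B, C, D, E, F, G, H}, the whole schema; {B, E} is a candidate key.
These are minimal and exhaustive — every other superkey contains one of them.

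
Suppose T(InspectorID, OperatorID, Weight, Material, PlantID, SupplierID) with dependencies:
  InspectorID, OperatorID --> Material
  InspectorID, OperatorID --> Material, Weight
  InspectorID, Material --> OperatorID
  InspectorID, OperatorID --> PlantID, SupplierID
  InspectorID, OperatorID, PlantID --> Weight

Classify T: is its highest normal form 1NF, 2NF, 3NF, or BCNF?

BCNF

Candidate keys: {InspectorID, Material}, {InspectorID, OperatorID}. Prime attributes: {InspectorID, Material, OperatorID}.
Each dependency's left side is a superkey — BCNF holds.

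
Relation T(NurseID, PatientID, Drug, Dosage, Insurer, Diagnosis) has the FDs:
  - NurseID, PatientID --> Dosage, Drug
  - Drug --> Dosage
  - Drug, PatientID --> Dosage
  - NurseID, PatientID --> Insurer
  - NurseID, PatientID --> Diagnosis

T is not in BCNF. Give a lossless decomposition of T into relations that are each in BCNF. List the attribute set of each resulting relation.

{Diagnosis, Drug, Insurer, NurseID, PatientID}; {Dosage, Drug}

Candidate key of the original relation: {NurseID, PatientID}.
In {Diagnosis, Dosage, Drug, Insurer, NurseID, PatientID}, {Drug} is not a superkey ({Drug}⁺ restricted to this set is {Dosage, Drug}), so split on Drug --> Dosage into {Dosage, Drug} and {Diagnosis, Drug, Insurer, NurseID, PatientID}.
{Dosage, Drug} is in BCNF.
{Diagnosis, Drug, Insurer, NurseID, PatientID} is in BCNF.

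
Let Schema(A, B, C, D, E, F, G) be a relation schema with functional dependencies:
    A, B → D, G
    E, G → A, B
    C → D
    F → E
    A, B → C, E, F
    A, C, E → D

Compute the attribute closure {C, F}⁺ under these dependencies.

{C, D, E, F}

Start with {C, F}.
C → D applies; add {D} → now {C, D, F}.
F → E applies; add {E} → now {C, D, E, F}.
No further FD applies.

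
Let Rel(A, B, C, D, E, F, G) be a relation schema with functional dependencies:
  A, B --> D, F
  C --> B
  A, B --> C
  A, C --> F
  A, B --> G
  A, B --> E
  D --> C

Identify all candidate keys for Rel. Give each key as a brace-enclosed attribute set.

{A, B}, {A, C}, {A, D}

Attributes never on any right-hand side: {A} — every candidate key must contain it.
{A, B}⁺ = {A, B, C, D, E, F, G} — all of the relation — so {A, B} is a candidate key.
{A, C}⁺ = {A, B, C, D, E, F, G} — all of the relation — so {A, C} is a candidate key.
{A, D}⁺ = {A, B, C, D, E, F, G} — all of the relation — so {A, D} is a candidate key.
These are minimal and exhaustive — every other superkey contains one of them.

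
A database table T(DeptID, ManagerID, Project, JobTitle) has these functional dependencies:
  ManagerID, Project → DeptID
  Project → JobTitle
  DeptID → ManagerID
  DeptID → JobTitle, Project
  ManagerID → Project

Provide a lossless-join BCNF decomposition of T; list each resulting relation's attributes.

Candidate keys of the original relation: {DeptID}, {ManagerID}.
In {DeptID, JobTitle, ManagerID, Project}, {Project} is not a superkey ({Project}⁺ restricted to this set is {JobTitle, Project}), so split on Project → JobTitle into {JobTitle, Project} and {DeptID, ManagerID, Project}.
{JobTitle, Project} is in BCNF.
{DeptID, ManagerID, Project} is in BCNF.

{DeptID, ManagerID, Project}; {JobTitle, Project}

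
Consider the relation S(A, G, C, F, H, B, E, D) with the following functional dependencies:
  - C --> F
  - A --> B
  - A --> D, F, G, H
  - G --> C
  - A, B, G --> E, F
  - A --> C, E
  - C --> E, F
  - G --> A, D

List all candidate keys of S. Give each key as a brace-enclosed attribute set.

{A} is a candidate key since {A}⁺ = {A, B, C, D, E, F, G, H} covers every attribute.
{G} is a candidate key since {G}⁺ = {A, B, C, D, E, F, G, H} covers every attribute.
Any other superkey properly contains one of these, so there are no further candidate keys.

{A}, {G}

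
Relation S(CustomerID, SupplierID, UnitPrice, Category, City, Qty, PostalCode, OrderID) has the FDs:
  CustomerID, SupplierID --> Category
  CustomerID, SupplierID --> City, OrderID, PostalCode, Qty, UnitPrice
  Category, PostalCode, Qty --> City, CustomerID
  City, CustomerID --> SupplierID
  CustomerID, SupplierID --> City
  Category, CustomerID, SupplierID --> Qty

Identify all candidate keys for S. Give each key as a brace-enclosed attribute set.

{Category, PostalCode, Qty}, {City, CustomerID}, {CustomerID, SupplierID}

Closure of {City, CustomerID} is {Category, City, CustomerID, OrderID, PostalCode, Qty, SupplierID, UnitPrice}, the whole schema; {City, CustomerID} is a candidate key.
Closure of {CustomerID, SupplierID} is {Category, City, CustomerID, OrderID, PostalCode, Qty, SupplierID, UnitPrice}, the whole schema; {CustomerID, SupplierID} is a candidate key.
Closure of {Category, PostalCode, Qty} is {Category, City, CustomerID, OrderID, PostalCode, Qty, SupplierID, UnitPrice}, the whole schema; {Category, PostalCode, Qty} is a candidate key.
These are minimal and exhaustive — every other superkey contains one of them.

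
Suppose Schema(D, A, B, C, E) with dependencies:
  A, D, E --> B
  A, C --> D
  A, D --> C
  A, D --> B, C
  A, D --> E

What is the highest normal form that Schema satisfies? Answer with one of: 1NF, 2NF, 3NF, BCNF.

BCNF

Candidate keys: {A, C}, {A, D}. Prime attributes: {A, C, D}.
Every FD has a superkey on the left, so the relation is in BCNF.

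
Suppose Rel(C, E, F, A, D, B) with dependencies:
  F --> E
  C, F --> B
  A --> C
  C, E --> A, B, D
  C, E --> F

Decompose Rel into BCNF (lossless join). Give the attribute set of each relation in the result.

Candidate keys of the original relation: {A, E}, {A, F}, {C, E}, {C, F}.
Within {A, B, C, D, E, F}: {F}⁺ ∩ {A, B, C, D, E, F} = {E, F}, not the whole set, so F --> E violates BCNF; decompose into {E, F} and {A, B, C, D, F}.
{E, F}: every determinant is a superkey — BCNF.
Within {A, B, C, D, F}: {A}⁺ ∩ {A, B, C, D, F} = {A, C}, not the whole set, so A --> C violates BCNF; decompose into {A, C} and {A, B, D, F}.
{A, C}: every determinant is a superkey — BCNF.
{A, B, D, F}: every determinant is a superkey — BCNF.

{A, B, D, F}; {A, C}; {E, F}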